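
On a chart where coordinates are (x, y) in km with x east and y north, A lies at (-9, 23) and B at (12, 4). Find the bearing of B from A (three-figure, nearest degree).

132°

Δeast = 12 − -9 = 21.00; Δnorth = 4 − 23 = -19.00.
Bearing = atan2(Δeast, Δnorth) mod 360° = 132.14° ≈ 132°.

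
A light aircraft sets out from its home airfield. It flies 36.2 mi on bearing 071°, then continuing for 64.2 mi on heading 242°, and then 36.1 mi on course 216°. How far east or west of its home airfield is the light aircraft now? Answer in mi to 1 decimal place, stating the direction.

43.7 mi west

Leg 1 (071°, 36.2 mi): east 36.2 sin 71° = 34.23, north 36.2 cos 71° = 11.79
Leg 2 (242°, 64.2 mi): east 64.2 sin 242° = -56.69, north 64.2 cos 242° = -30.14
Leg 3 (216°, 36.1 mi): east 36.1 sin 216° = -21.22, north 36.1 cos 216° = -29.21
Net east component: -43.68 mi.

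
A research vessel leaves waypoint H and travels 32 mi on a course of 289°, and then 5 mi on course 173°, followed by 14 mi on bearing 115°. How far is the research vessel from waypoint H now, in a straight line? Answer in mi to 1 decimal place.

17.0 mi

Leg 1 (289°, 32 mi): east 32 sin 289° = -30.26, north 32 cos 289° = 10.42
Leg 2 (173°, 5 mi): east 5 sin 173° = 0.61, north 5 cos 173° = -4.96
Leg 3 (115°, 14 mi): east 14 sin 115° = 12.69, north 14 cos 115° = -5.92
Net: -16.96 east, -0.46 north. Distance = √((-16.96)² + (-0.46)²) = 16.965 mi.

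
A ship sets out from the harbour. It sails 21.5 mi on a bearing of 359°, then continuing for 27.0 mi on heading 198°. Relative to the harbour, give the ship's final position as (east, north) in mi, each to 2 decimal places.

(-8.72, -4.18)

Leg 1 (359°, 21.5 mi): east 21.5 sin 359° = -0.38, north 21.5 cos 359° = 21.50
Leg 2 (198°, 27.0 mi): east 27.0 sin 198° = -8.34, north 27.0 cos 198° = -25.68
Summing: -8.72 mi east, -4.18 mi north → (-8.72, -4.18).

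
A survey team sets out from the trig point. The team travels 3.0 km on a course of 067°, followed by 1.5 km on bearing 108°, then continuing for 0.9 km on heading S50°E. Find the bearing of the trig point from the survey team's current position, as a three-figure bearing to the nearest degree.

Leg 1 (067°, 3.0 km): east 3.0 sin 67° = 2.76, north 3.0 cos 67° = 1.17
Leg 2 (108°, 1.5 km): east 1.5 sin 108° = 1.43, north 1.5 cos 108° = -0.46
Leg 3 (S50°E, 0.9 km): east 0.9 sin 130° = 0.69, north 0.9 cos 130° = -0.58
Net displacement: 4.88 east, 0.13 north. Direction back to start is (-4.88, -0.13): bearing = atan2(-4.88, -0.13) mod 360° = 268.47° ≈ 268°.

268°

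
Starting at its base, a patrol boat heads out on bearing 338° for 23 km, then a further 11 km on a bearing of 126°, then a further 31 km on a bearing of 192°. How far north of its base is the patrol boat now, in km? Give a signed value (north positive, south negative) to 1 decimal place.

-15.5 km

Leg 1 (338°, 23 km): east 23 sin 338° = -8.62, north 23 cos 338° = 21.33
Leg 2 (126°, 11 km): east 11 sin 126° = 8.90, north 11 cos 126° = -6.47
Leg 3 (192°, 31 km): east 31 sin 192° = -6.45, north 31 cos 192° = -30.32
Net north component: -15.46 km.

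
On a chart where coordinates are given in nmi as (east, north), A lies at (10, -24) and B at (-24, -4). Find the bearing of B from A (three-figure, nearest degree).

Δeast = -24 − 10 = -34.00; Δnorth = -4 − -24 = 20.00.
Bearing = atan2(Δeast, Δnorth) mod 360° = 300.47° ≈ 300°.

300°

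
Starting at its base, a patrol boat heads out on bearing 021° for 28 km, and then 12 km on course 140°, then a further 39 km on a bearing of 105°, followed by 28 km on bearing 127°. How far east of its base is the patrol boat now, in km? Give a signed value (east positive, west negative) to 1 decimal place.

77.8 km

Leg 1 (021°, 28 km): east 28 sin 21° = 10.03, north 28 cos 21° = 26.14
Leg 2 (140°, 12 km): east 12 sin 140° = 7.71, north 12 cos 140° = -9.19
Leg 3 (105°, 39 km): east 39 sin 105° = 37.67, north 39 cos 105° = -10.09
Leg 4 (127°, 28 km): east 28 sin 127° = 22.36, north 28 cos 127° = -16.85
Net east component: 77.78 km.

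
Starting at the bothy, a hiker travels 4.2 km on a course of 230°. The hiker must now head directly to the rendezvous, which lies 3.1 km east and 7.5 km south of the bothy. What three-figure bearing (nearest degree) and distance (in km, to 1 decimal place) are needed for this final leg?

127°, 7.9 km

Leg 1 (230°, 4.2 km): east 4.2 sin 230° = -3.22, north 4.2 cos 230° = -2.70
Current position: (-3.22, -2.70). Target: (3.1, -7.5). Remaining: Δeast = 6.32, Δnorth = -4.80.
Bearing = atan2(6.32, -4.80) mod 360° = 127.23°; distance = √((6.32)² + (-4.80)²) = 7.934 km.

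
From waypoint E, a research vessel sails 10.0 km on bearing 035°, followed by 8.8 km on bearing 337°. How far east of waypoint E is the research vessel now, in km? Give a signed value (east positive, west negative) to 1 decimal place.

Leg 1 (035°, 10.0 km): east 10.0 sin 35° = 5.74, north 10.0 cos 35° = 8.19
Leg 2 (337°, 8.8 km): east 8.8 sin 337° = -3.44, north 8.8 cos 337° = 8.10
Net east component: 2.30 km.

2.3 km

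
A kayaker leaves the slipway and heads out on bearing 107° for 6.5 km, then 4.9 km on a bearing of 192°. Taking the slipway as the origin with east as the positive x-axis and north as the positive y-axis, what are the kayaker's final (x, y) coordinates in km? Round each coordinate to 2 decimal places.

(5.20, -6.69)

Leg 1 (107°, 6.5 km): east 6.5 sin 107° = 6.22, north 6.5 cos 107° = -1.90
Leg 2 (192°, 4.9 km): east 4.9 sin 192° = -1.02, north 4.9 cos 192° = -4.79
Summing: 5.20 km east, -6.69 km north → (5.20, -6.69).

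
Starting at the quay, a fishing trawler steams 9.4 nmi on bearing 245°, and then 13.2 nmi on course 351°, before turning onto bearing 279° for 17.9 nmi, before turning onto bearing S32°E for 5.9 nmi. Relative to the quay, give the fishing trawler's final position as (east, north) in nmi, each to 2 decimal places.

Leg 1 (245°, 9.4 nmi): east 9.4 sin 245° = -8.52, north 9.4 cos 245° = -3.97
Leg 2 (351°, 13.2 nmi): east 13.2 sin 351° = -2.06, north 13.2 cos 351° = 13.04
Leg 3 (279°, 17.9 nmi): east 17.9 sin 279° = -17.68, north 17.9 cos 279° = 2.80
Leg 4 (S32°E, 5.9 nmi): east 5.9 sin 148° = 3.13, north 5.9 cos 148° = -5.00
Summing: -25.14 nmi east, 6.86 nmi north → (-25.14, 6.86).

(-25.14, 6.86)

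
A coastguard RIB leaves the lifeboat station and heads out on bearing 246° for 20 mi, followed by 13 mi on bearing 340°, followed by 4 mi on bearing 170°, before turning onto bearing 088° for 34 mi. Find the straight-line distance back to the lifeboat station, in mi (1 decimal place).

12.0 mi

Leg 1 (246°, 20 mi): east 20 sin 246° = -18.27, north 20 cos 246° = -8.13
Leg 2 (340°, 13 mi): east 13 sin 340° = -4.45, north 13 cos 340° = 12.22
Leg 3 (170°, 4 mi): east 4 sin 170° = 0.69, north 4 cos 170° = -3.94
Leg 4 (088°, 34 mi): east 34 sin 88° = 33.98, north 34 cos 88° = 1.19
Net: 11.96 east, 1.33 north. Distance = √((11.96)² + (1.33)²) = 12.030 mi.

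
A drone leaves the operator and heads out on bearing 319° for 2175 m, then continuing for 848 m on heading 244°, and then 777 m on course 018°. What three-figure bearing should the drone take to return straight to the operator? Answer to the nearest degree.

Leg 1 (319°, 2175 m): east 2175 sin 319° = -1426.93, north 2175 cos 319° = 1641.49
Leg 2 (244°, 848 m): east 848 sin 244° = -762.18, north 848 cos 244° = -371.74
Leg 3 (018°, 777 m): east 777 sin 18° = 240.11, north 777 cos 18° = 738.97
Net displacement: -1949.00 east, 2008.73 north. Direction back to start is (1949.00, -2008.73): bearing = atan2(1949.00, -2008.73) mod 360° = 135.86° ≈ 136°.

136°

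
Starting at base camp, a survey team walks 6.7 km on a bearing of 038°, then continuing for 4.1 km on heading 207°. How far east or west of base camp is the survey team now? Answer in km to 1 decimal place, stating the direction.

2.3 km east

Leg 1 (038°, 6.7 km): east 6.7 sin 38° = 4.12, north 6.7 cos 38° = 5.28
Leg 2 (207°, 4.1 km): east 4.1 sin 207° = -1.86, north 4.1 cos 207° = -3.65
Net east component: 2.26 km.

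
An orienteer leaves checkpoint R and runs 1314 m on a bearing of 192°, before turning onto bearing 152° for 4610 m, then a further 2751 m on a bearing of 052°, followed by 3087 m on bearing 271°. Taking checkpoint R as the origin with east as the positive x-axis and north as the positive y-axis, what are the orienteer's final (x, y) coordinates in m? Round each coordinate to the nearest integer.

(972, -3608)

Leg 1 (192°, 1314 m): east 1314 sin 192° = -273.20, north 1314 cos 192° = -1285.29
Leg 2 (152°, 4610 m): east 4610 sin 152° = 2164.26, north 4610 cos 152° = -4070.39
Leg 3 (052°, 2751 m): east 2751 sin 52° = 2167.82, north 2751 cos 52° = 1693.68
Leg 4 (271°, 3087 m): east 3087 sin 271° = -3086.53, north 3087 cos 271° = 53.88
Summing: 972.36 m east, -3608.11 m north → (972, -3608).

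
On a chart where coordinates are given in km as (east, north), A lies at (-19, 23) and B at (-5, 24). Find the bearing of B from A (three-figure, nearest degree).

086°

Δeast = -5 − -19 = 14.00; Δnorth = 24 − 23 = 1.00.
Bearing = atan2(Δeast, Δnorth) mod 360° = 85.91° ≈ 086°.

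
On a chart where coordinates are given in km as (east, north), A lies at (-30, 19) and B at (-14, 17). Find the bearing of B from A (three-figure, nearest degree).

Δeast = -14 − -30 = 16.00; Δnorth = 17 − 19 = -2.00.
Bearing = atan2(Δeast, Δnorth) mod 360° = 97.13° ≈ 097°.

097°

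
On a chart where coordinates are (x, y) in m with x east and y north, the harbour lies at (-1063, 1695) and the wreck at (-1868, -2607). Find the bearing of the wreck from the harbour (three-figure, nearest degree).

Δeast = -1868 − -1063 = -805.00; Δnorth = -2607 − 1695 = -4302.00.
Bearing = atan2(Δeast, Δnorth) mod 360° = 190.60° ≈ 191°.

191°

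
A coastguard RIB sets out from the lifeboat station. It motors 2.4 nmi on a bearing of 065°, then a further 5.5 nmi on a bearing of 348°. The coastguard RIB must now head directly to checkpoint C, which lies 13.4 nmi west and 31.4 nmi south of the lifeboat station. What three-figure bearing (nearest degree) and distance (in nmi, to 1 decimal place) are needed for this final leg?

Leg 1 (065°, 2.4 nmi): east 2.4 sin 65° = 2.18, north 2.4 cos 65° = 1.01
Leg 2 (348°, 5.5 nmi): east 5.5 sin 348° = -1.14, north 5.5 cos 348° = 5.38
Current position: (1.03, 6.39). Target: (-13.4, -31.4). Remaining: Δeast = -14.43, Δnorth = -37.79.
Bearing = atan2(-14.43, -37.79) mod 360° = 200.90°; distance = √((-14.43)² + (-37.79)²) = 40.456 nmi.

201°, 40.5 nmi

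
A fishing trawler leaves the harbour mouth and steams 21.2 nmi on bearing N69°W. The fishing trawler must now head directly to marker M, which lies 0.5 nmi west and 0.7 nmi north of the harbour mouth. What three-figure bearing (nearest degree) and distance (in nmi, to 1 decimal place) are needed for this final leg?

Leg 1 (N69°W, 21.2 nmi): east 21.2 sin 291° = -19.79, north 21.2 cos 291° = 7.60
Current position: (-19.79, 7.60). Target: (-0.5, 0.7). Remaining: Δeast = 19.29, Δnorth = -6.90.
Bearing = atan2(19.29, -6.90) mod 360° = 109.67°; distance = √((19.29)² + (-6.90)²) = 20.488 nmi.

110°, 20.5 nmi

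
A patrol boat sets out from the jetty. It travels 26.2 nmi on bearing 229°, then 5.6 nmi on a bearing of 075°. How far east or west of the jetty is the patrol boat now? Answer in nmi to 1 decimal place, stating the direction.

14.4 nmi west

Leg 1 (229°, 26.2 nmi): east 26.2 sin 229° = -19.77, north 26.2 cos 229° = -17.19
Leg 2 (075°, 5.6 nmi): east 5.6 sin 75° = 5.41, north 5.6 cos 75° = 1.45
Net east component: -14.36 nmi.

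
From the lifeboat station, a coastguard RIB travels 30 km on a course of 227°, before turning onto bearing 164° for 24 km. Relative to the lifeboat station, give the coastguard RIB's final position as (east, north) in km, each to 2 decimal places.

(-15.33, -43.53)

Leg 1 (227°, 30 km): east 30 sin 227° = -21.94, north 30 cos 227° = -20.46
Leg 2 (164°, 24 km): east 24 sin 164° = 6.62, north 24 cos 164° = -23.07
Summing: -15.33 km east, -43.53 km north → (-15.33, -43.53).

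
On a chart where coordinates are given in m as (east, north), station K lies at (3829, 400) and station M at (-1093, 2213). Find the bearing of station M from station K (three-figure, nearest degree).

290°

Δeast = -1093 − 3829 = -4922.00; Δnorth = 2213 − 400 = 1813.00.
Bearing = atan2(Δeast, Δnorth) mod 360° = 290.22° ≈ 290°.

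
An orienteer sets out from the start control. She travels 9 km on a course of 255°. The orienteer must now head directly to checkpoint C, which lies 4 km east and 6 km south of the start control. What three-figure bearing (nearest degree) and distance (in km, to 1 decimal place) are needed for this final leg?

Leg 1 (255°, 9 km): east 9 sin 255° = -8.69, north 9 cos 255° = -2.33
Current position: (-8.69, -2.33). Target: (4, -6). Remaining: Δeast = 12.69, Δnorth = -3.67.
Bearing = atan2(12.69, -3.67) mod 360° = 106.13°; distance = √((12.69)² + (-3.67)²) = 13.213 km.

106°, 13.2 km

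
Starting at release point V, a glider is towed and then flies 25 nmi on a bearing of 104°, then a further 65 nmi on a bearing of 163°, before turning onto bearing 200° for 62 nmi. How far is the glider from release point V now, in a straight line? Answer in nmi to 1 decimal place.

Leg 1 (104°, 25 nmi): east 25 sin 104° = 24.26, north 25 cos 104° = -6.05
Leg 2 (163°, 65 nmi): east 65 sin 163° = 19.00, north 65 cos 163° = -62.16
Leg 3 (200°, 62 nmi): east 62 sin 200° = -21.21, north 62 cos 200° = -58.26
Net: 22.06 east, -126.47 north. Distance = √((22.06)² + (-126.47)²) = 128.378 nmi.

128.4 nmi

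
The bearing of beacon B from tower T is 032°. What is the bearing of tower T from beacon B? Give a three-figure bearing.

212°

Back-bearing = 032° + 180° = 212°.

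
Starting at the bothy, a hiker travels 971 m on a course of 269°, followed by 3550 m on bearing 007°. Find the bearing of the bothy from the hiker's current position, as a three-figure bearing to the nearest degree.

171°

Leg 1 (269°, 971 m): east 971 sin 269° = -970.85, north 971 cos 269° = -16.95
Leg 2 (007°, 3550 m): east 3550 sin 7° = 432.64, north 3550 cos 7° = 3523.54
Net displacement: -538.22 east, 3506.59 north. Direction back to start is (538.22, -3506.59): bearing = atan2(538.22, -3506.59) mod 360° = 171.27° ≈ 171°.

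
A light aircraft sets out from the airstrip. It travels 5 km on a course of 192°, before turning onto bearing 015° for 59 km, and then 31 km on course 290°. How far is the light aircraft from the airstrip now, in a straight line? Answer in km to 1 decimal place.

64.4 km

Leg 1 (192°, 5 km): east 5 sin 192° = -1.04, north 5 cos 192° = -4.89
Leg 2 (015°, 59 km): east 59 sin 15° = 15.27, north 59 cos 15° = 56.99
Leg 3 (290°, 31 km): east 31 sin 290° = -29.13, north 31 cos 290° = 10.60
Net: -14.90 east, 62.70 north. Distance = √((-14.90)² + (62.70)²) = 64.448 km.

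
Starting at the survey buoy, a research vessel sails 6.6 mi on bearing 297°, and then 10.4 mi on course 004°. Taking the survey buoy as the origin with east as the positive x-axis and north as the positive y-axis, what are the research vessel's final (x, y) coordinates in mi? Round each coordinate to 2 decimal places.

(-5.16, 13.37)

Leg 1 (297°, 6.6 mi): east 6.6 sin 297° = -5.88, north 6.6 cos 297° = 3.00
Leg 2 (004°, 10.4 mi): east 10.4 sin 4° = 0.73, north 10.4 cos 4° = 10.37
Summing: -5.16 mi east, 13.37 mi north → (-5.16, 13.37).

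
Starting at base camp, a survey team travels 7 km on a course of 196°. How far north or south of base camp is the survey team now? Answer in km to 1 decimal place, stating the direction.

6.7 km south

Leg 1 (196°, 7 km): east 7 sin 196° = -1.93, north 7 cos 196° = -6.73
Net north component: -6.73 km.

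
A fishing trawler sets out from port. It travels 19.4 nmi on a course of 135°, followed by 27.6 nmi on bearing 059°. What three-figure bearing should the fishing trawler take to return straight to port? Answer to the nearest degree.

269°

Leg 1 (135°, 19.4 nmi): east 19.4 sin 135° = 13.72, north 19.4 cos 135° = -13.72
Leg 2 (059°, 27.6 nmi): east 27.6 sin 59° = 23.66, north 27.6 cos 59° = 14.22
Net displacement: 37.38 east, 0.50 north. Direction back to start is (-37.38, -0.50): bearing = atan2(-37.38, -0.50) mod 360° = 269.24° ≈ 269°.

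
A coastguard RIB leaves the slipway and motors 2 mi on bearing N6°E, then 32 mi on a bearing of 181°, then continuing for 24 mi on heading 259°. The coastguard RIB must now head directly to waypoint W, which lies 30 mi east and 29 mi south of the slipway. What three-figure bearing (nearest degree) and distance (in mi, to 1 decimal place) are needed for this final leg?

Leg 1 (N6°E, 2 mi): east 2 sin 6° = 0.21, north 2 cos 6° = 1.99
Leg 2 (181°, 32 mi): east 32 sin 181° = -0.56, north 32 cos 181° = -32.00
Leg 3 (259°, 24 mi): east 24 sin 259° = -23.56, north 24 cos 259° = -4.58
Current position: (-23.91, -34.59). Target: (30, -29). Remaining: Δeast = 53.91, Δnorth = 5.59.
Bearing = atan2(53.91, 5.59) mod 360° = 84.08°; distance = √((53.91)² + (5.59)²) = 54.197 mi.

084°, 54.2 mi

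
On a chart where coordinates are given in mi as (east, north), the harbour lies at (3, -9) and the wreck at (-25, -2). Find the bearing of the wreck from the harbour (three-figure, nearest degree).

284°

Δeast = -25 − 3 = -28.00; Δnorth = -2 − -9 = 7.00.
Bearing = atan2(Δeast, Δnorth) mod 360° = 284.04° ≈ 284°.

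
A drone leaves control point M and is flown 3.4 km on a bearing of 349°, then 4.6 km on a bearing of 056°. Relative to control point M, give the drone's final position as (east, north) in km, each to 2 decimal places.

(3.16, 5.91)

Leg 1 (349°, 3.4 km): east 3.4 sin 349° = -0.65, north 3.4 cos 349° = 3.34
Leg 2 (056°, 4.6 km): east 4.6 sin 56° = 3.81, north 4.6 cos 56° = 2.57
Summing: 3.16 km east, 5.91 km north → (3.16, 5.91).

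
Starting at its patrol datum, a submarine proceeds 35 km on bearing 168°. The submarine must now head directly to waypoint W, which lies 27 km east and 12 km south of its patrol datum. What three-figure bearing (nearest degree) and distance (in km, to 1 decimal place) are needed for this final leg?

Leg 1 (168°, 35 km): east 35 sin 168° = 7.28, north 35 cos 168° = -34.24
Current position: (7.28, -34.24). Target: (27, -12). Remaining: Δeast = 19.72, Δnorth = 22.24.
Bearing = atan2(19.72, 22.24) mod 360° = 41.57°; distance = √((19.72)² + (22.24)²) = 29.722 km.

042°, 29.7 km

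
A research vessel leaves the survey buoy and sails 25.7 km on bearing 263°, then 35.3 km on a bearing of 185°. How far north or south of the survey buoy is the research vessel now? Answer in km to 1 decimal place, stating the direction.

Leg 1 (263°, 25.7 km): east 25.7 sin 263° = -25.51, north 25.7 cos 263° = -3.13
Leg 2 (185°, 35.3 km): east 35.3 sin 185° = -3.08, north 35.3 cos 185° = -35.17
Net north component: -38.30 km.

38.3 km south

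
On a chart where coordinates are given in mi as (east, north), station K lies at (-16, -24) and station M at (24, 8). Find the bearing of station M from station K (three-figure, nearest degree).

Δeast = 24 − -16 = 40.00; Δnorth = 8 − -24 = 32.00.
Bearing = atan2(Δeast, Δnorth) mod 360° = 51.34° ≈ 051°.

051°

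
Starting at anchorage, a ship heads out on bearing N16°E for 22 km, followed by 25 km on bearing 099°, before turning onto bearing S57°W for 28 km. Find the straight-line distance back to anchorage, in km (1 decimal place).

7.5 km

Leg 1 (N16°E, 22 km): east 22 sin 16° = 6.06, north 22 cos 16° = 21.15
Leg 2 (099°, 25 km): east 25 sin 99° = 24.69, north 25 cos 99° = -3.91
Leg 3 (S57°W, 28 km): east 28 sin 237° = -23.48, north 28 cos 237° = -15.25
Net: 7.27 east, 1.99 north. Distance = √((7.27)² + (1.99)²) = 7.540 km.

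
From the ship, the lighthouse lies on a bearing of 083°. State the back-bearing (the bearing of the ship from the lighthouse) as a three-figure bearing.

Back-bearing = 083° + 180° = 263°.

263°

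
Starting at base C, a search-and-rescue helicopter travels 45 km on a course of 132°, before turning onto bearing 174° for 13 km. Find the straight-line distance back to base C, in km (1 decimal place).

Leg 1 (132°, 45 km): east 45 sin 132° = 33.44, north 45 cos 132° = -30.11
Leg 2 (174°, 13 km): east 13 sin 174° = 1.36, north 13 cos 174° = -12.93
Net: 34.80 east, -43.04 north. Distance = √((34.80)² + (-43.04)²) = 55.349 km.

55.3 km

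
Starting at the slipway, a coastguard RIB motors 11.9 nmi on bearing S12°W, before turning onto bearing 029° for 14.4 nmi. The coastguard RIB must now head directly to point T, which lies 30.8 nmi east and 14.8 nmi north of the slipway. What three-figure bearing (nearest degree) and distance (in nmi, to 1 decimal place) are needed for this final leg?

062°, 29.7 nmi

Leg 1 (S12°W, 11.9 nmi): east 11.9 sin 192° = -2.47, north 11.9 cos 192° = -11.64
Leg 2 (029°, 14.4 nmi): east 14.4 sin 29° = 6.98, north 14.4 cos 29° = 12.59
Current position: (4.51, 0.95). Target: (30.8, 14.8). Remaining: Δeast = 26.29, Δnorth = 13.85.
Bearing = atan2(26.29, 13.85) mod 360° = 62.23°; distance = √((26.29)² + (13.85)²) = 29.716 nmi.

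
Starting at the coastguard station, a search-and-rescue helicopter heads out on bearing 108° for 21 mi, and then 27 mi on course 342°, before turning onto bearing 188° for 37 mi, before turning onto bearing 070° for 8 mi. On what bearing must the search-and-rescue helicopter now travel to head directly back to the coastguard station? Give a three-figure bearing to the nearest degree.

316°

Leg 1 (108°, 21 mi): east 21 sin 108° = 19.97, north 21 cos 108° = -6.49
Leg 2 (342°, 27 mi): east 27 sin 342° = -8.34, north 27 cos 342° = 25.68
Leg 3 (188°, 37 mi): east 37 sin 188° = -5.15, north 37 cos 188° = -36.64
Leg 4 (070°, 8 mi): east 8 sin 70° = 7.52, north 8 cos 70° = 2.74
Net displacement: 14.00 east, -14.71 north. Direction back to start is (-14.00, 14.71): bearing = atan2(-14.00, 14.71) mod 360° = 316.43° ≈ 316°.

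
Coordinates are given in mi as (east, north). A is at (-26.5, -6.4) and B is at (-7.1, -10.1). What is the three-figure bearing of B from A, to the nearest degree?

101°

Δeast = -7.1 − -26.5 = 19.40; Δnorth = -10.1 − -6.4 = -3.70.
Bearing = atan2(Δeast, Δnorth) mod 360° = 100.80° ≈ 101°.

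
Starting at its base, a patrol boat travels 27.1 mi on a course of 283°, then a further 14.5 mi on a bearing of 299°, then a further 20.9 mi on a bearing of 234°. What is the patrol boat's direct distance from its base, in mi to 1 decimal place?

56.0 mi

Leg 1 (283°, 27.1 mi): east 27.1 sin 283° = -26.41, north 27.1 cos 283° = 6.10
Leg 2 (299°, 14.5 mi): east 14.5 sin 299° = -12.68, north 14.5 cos 299° = 7.03
Leg 3 (234°, 20.9 mi): east 20.9 sin 234° = -16.91, north 20.9 cos 234° = -12.28
Net: -56.00 east, 0.84 north. Distance = √((-56.00)² + (0.84)²) = 56.002 mi.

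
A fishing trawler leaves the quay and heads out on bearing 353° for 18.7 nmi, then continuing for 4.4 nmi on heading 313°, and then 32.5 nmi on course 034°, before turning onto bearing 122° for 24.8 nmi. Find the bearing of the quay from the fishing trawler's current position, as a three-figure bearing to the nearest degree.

224°

Leg 1 (353°, 18.7 nmi): east 18.7 sin 353° = -2.28, north 18.7 cos 353° = 18.56
Leg 2 (313°, 4.4 nmi): east 4.4 sin 313° = -3.22, north 4.4 cos 313° = 3.00
Leg 3 (034°, 32.5 nmi): east 32.5 sin 34° = 18.17, north 32.5 cos 34° = 26.94
Leg 4 (122°, 24.8 nmi): east 24.8 sin 122° = 21.03, north 24.8 cos 122° = -13.14
Net displacement: 33.71 east, 35.36 north. Direction back to start is (-33.71, -35.36): bearing = atan2(-33.71, -35.36) mod 360° = 223.63° ≈ 224°.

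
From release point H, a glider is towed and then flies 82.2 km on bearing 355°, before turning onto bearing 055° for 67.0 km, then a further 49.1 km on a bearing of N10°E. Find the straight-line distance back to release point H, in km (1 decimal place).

177.8 km

Leg 1 (355°, 82.2 km): east 82.2 sin 355° = -7.16, north 82.2 cos 355° = 81.89
Leg 2 (055°, 67.0 km): east 67.0 sin 55° = 54.88, north 67.0 cos 55° = 38.43
Leg 3 (N10°E, 49.1 km): east 49.1 sin 10° = 8.53, north 49.1 cos 10° = 48.35
Net: 56.25 east, 168.67 north. Distance = √((56.25)² + (168.67)²) = 177.802 km.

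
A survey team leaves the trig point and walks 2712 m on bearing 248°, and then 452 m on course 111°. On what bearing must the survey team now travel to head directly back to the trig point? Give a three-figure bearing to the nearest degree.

061°

Leg 1 (248°, 2712 m): east 2712 sin 248° = -2514.52, north 2712 cos 248° = -1015.93
Leg 2 (111°, 452 m): east 452 sin 111° = 421.98, north 452 cos 111° = -161.98
Net displacement: -2092.54 east, -1177.92 north. Direction back to start is (2092.54, 1177.92): bearing = atan2(2092.54, 1177.92) mod 360° = 60.62° ≈ 061°.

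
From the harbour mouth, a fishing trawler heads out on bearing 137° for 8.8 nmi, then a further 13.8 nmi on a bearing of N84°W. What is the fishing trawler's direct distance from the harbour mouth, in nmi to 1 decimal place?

Leg 1 (137°, 8.8 nmi): east 8.8 sin 137° = 6.00, north 8.8 cos 137° = -6.44
Leg 2 (N84°W, 13.8 nmi): east 13.8 sin 276° = -13.72, north 13.8 cos 276° = 1.44
Net: -7.72 east, -4.99 north. Distance = √((-7.72)² + (-4.99)²) = 9.197 nmi.

9.2 nmi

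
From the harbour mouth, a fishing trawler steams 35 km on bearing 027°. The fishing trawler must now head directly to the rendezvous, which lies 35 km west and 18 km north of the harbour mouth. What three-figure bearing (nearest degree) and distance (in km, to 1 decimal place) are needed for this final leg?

Leg 1 (027°, 35 km): east 35 sin 27° = 15.89, north 35 cos 27° = 31.19
Current position: (15.89, 31.19). Target: (-35, 18). Remaining: Δeast = -50.89, Δnorth = -13.19.
Bearing = atan2(-50.89, -13.19) mod 360° = 255.47°; distance = √((-50.89)² + (-13.19)²) = 52.570 km.

255°, 52.6 km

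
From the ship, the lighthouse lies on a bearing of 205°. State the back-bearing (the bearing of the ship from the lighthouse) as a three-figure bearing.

025°

Back-bearing = 205° − 180° = 025°.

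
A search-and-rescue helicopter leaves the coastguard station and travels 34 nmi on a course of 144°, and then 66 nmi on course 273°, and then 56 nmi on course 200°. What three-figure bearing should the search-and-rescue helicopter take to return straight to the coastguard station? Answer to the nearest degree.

Leg 1 (144°, 34 nmi): east 34 sin 144° = 19.98, north 34 cos 144° = -27.51
Leg 2 (273°, 66 nmi): east 66 sin 273° = -65.91, north 66 cos 273° = 3.45
Leg 3 (200°, 56 nmi): east 56 sin 200° = -19.15, north 56 cos 200° = -52.62
Net displacement: -65.08 east, -76.68 north. Direction back to start is (65.08, 76.68): bearing = atan2(65.08, 76.68) mod 360° = 40.32° ≈ 040°.

040°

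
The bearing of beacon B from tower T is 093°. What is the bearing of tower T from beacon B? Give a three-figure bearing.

Back-bearing = 093° + 180° = 273°.

273°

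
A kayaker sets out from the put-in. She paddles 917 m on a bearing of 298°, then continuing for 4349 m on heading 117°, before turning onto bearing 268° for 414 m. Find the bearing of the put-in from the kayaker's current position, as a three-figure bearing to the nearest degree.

Leg 1 (298°, 917 m): east 917 sin 298° = -809.66, north 917 cos 298° = 430.51
Leg 2 (117°, 4349 m): east 4349 sin 117° = 3874.99, north 4349 cos 117° = -1974.40
Leg 3 (268°, 414 m): east 414 sin 268° = -413.75, north 414 cos 268° = -14.45
Net displacement: 2651.58 east, -1558.35 north. Direction back to start is (-2651.58, 1558.35): bearing = atan2(-2651.58, 1558.35) mod 360° = 300.44° ≈ 300°.

300°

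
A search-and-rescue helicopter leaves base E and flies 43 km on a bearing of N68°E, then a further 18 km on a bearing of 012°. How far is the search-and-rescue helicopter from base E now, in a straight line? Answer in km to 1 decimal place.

Leg 1 (N68°E, 43 km): east 43 sin 68° = 39.87, north 43 cos 68° = 16.11
Leg 2 (012°, 18 km): east 18 sin 12° = 3.74, north 18 cos 12° = 17.61
Net: 43.61 east, 33.71 north. Distance = √((43.61)² + (33.71)²) = 55.124 km.

55.1 km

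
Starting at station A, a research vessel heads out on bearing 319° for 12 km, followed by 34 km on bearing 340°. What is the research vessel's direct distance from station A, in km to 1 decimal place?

45.4 km

Leg 1 (319°, 12 km): east 12 sin 319° = -7.87, north 12 cos 319° = 9.06
Leg 2 (340°, 34 km): east 34 sin 340° = -11.63, north 34 cos 340° = 31.95
Net: -19.50 east, 41.01 north. Distance = √((-19.50)² + (41.01)²) = 45.407 km.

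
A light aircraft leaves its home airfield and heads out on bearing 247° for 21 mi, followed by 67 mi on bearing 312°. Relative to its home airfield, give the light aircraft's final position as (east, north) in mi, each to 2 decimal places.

Leg 1 (247°, 21 mi): east 21 sin 247° = -19.33, north 21 cos 247° = -8.21
Leg 2 (312°, 67 mi): east 67 sin 312° = -49.79, north 67 cos 312° = 44.83
Summing: -69.12 mi east, 36.63 mi north → (-69.12, 36.63).

(-69.12, 36.63)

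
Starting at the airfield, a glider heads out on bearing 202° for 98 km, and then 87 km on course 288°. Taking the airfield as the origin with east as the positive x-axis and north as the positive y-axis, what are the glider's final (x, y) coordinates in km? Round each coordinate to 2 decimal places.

(-119.45, -63.98)

Leg 1 (202°, 98 km): east 98 sin 202° = -36.71, north 98 cos 202° = -90.86
Leg 2 (288°, 87 km): east 87 sin 288° = -82.74, north 87 cos 288° = 26.88
Summing: -119.45 km east, -63.98 km north → (-119.45, -63.98).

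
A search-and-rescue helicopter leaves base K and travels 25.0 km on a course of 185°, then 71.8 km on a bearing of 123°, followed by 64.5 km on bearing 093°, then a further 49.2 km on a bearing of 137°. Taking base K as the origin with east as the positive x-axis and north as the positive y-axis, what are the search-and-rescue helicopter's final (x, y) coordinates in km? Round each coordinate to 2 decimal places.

Leg 1 (185°, 25.0 km): east 25.0 sin 185° = -2.18, north 25.0 cos 185° = -24.90
Leg 2 (123°, 71.8 km): east 71.8 sin 123° = 60.22, north 71.8 cos 123° = -39.11
Leg 3 (093°, 64.5 km): east 64.5 sin 93° = 64.41, north 64.5 cos 93° = -3.38
Leg 4 (137°, 49.2 km): east 49.2 sin 137° = 33.55, north 49.2 cos 137° = -35.98
Summing: 156.00 km east, -103.37 km north → (156.00, -103.37).

(156.00, -103.37)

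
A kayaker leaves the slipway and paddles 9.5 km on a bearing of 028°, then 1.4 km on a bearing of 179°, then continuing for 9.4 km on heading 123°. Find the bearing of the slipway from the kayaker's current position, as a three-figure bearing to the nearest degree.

261°

Leg 1 (028°, 9.5 km): east 9.5 sin 28° = 4.46, north 9.5 cos 28° = 8.39
Leg 2 (179°, 1.4 km): east 1.4 sin 179° = 0.02, north 1.4 cos 179° = -1.40
Leg 3 (123°, 9.4 km): east 9.4 sin 123° = 7.88, north 9.4 cos 123° = -5.12
Net displacement: 12.37 east, 1.87 north. Direction back to start is (-12.37, -1.87): bearing = atan2(-12.37, -1.87) mod 360° = 261.41° ≈ 261°.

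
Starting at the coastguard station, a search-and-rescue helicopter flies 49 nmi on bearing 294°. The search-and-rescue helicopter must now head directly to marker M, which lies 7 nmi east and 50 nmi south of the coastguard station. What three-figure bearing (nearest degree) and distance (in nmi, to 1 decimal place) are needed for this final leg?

143°, 87.0 nmi

Leg 1 (294°, 49 nmi): east 49 sin 294° = -44.76, north 49 cos 294° = 19.93
Current position: (-44.76, 19.93). Target: (7, -50). Remaining: Δeast = 51.76, Δnorth = -69.93.
Bearing = atan2(51.76, -69.93) mod 360° = 143.49°; distance = √((51.76)² + (-69.93)²) = 87.004 nmi.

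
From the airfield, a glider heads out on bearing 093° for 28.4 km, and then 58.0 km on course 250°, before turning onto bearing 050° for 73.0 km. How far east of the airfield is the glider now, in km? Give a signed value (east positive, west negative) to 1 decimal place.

Leg 1 (093°, 28.4 km): east 28.4 sin 93° = 28.36, north 28.4 cos 93° = -1.49
Leg 2 (250°, 58.0 km): east 58.0 sin 250° = -54.50, north 58.0 cos 250° = -19.84
Leg 3 (050°, 73.0 km): east 73.0 sin 50° = 55.92, north 73.0 cos 50° = 46.92
Net east component: 29.78 km.

29.8 km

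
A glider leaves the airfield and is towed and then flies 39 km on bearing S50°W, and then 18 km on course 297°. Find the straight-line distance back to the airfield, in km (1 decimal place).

Leg 1 (S50°W, 39 km): east 39 sin 230° = -29.88, north 39 cos 230° = -25.07
Leg 2 (297°, 18 km): east 18 sin 297° = -16.04, north 18 cos 297° = 8.17
Net: -45.91 east, -16.90 north. Distance = √((-45.91)² + (-16.90)²) = 48.924 km.

48.9 km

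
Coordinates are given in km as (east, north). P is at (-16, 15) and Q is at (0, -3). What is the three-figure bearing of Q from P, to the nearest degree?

Δeast = 0 − -16 = 16.00; Δnorth = -3 − 15 = -18.00.
Bearing = atan2(Δeast, Δnorth) mod 360° = 138.37° ≈ 138°.

138°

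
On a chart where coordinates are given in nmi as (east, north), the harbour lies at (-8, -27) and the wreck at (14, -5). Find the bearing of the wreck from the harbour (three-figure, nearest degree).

045°

Δeast = 14 − -8 = 22.00; Δnorth = -5 − -27 = 22.00.
Bearing = atan2(Δeast, Δnorth) mod 360° = 45.00° ≈ 045°.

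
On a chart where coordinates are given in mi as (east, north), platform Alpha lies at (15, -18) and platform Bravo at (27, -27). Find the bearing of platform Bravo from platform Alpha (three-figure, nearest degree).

Δeast = 27 − 15 = 12.00; Δnorth = -27 − -18 = -9.00.
Bearing = atan2(Δeast, Δnorth) mod 360° = 126.87° ≈ 127°.

127°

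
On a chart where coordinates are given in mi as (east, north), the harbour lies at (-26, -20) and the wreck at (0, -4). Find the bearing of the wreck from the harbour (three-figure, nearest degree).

Δeast = 0 − -26 = 26.00; Δnorth = -4 − -20 = 16.00.
Bearing = atan2(Δeast, Δnorth) mod 360° = 58.39° ≈ 058°.

058°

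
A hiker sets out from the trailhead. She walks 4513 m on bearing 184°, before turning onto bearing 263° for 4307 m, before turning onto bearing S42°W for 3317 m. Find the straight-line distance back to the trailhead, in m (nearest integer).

Leg 1 (184°, 4513 m): east 4513 sin 184° = -314.81, north 4513 cos 184° = -4502.01
Leg 2 (263°, 4307 m): east 4307 sin 263° = -4274.90, north 4307 cos 263° = -524.89
Leg 3 (S42°W, 3317 m): east 3317 sin 222° = -2219.51, north 3317 cos 222° = -2465.01
Net: -6809.21 east, -7491.91 north. Distance = √((-6809.21)² + (-7491.91)²) = 10123.937 m.

10124 m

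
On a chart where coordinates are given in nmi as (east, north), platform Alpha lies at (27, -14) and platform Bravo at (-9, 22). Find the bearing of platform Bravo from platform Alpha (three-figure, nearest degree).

315°

Δeast = -9 − 27 = -36.00; Δnorth = 22 − -14 = 36.00.
Bearing = atan2(Δeast, Δnorth) mod 360° = 315.00° ≈ 315°.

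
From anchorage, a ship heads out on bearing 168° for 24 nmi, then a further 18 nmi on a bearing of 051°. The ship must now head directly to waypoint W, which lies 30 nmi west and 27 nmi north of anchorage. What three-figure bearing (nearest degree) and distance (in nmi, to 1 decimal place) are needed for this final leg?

309°, 62.7 nmi

Leg 1 (168°, 24 nmi): east 24 sin 168° = 4.99, north 24 cos 168° = -23.48
Leg 2 (051°, 18 nmi): east 18 sin 51° = 13.99, north 18 cos 51° = 11.33
Current position: (18.98, -12.15). Target: (-30, 27). Remaining: Δeast = -48.98, Δnorth = 39.15.
Bearing = atan2(-48.98, 39.15) mod 360° = 308.63°; distance = √((-48.98)² + (39.15)²) = 62.701 nmi.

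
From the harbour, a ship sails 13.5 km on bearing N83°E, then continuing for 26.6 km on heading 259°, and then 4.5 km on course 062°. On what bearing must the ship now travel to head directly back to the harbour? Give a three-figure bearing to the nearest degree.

Leg 1 (N83°E, 13.5 km): east 13.5 sin 83° = 13.40, north 13.5 cos 83° = 1.65
Leg 2 (259°, 26.6 km): east 26.6 sin 259° = -26.11, north 26.6 cos 259° = -5.08
Leg 3 (062°, 4.5 km): east 4.5 sin 62° = 3.97, north 4.5 cos 62° = 2.11
Net displacement: -8.74 east, -1.32 north. Direction back to start is (8.74, 1.32): bearing = atan2(8.74, 1.32) mod 360° = 81.43° ≈ 081°.

081°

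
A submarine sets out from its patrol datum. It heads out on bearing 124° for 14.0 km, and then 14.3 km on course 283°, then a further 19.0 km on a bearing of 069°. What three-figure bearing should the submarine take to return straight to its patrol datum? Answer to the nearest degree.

Leg 1 (124°, 14.0 km): east 14.0 sin 124° = 11.61, north 14.0 cos 124° = -7.83
Leg 2 (283°, 14.3 km): east 14.3 sin 283° = -13.93, north 14.3 cos 283° = 3.22
Leg 3 (069°, 19.0 km): east 19.0 sin 69° = 17.74, north 19.0 cos 69° = 6.81
Net displacement: 15.41 east, 2.20 north. Direction back to start is (-15.41, -2.20): bearing = atan2(-15.41, -2.20) mod 360° = 261.89° ≈ 262°.

262°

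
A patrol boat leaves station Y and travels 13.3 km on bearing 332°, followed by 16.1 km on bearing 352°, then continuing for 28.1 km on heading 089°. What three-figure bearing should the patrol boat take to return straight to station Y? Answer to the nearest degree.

Leg 1 (332°, 13.3 km): east 13.3 sin 332° = -6.24, north 13.3 cos 332° = 11.74
Leg 2 (352°, 16.1 km): east 16.1 sin 352° = -2.24, north 16.1 cos 352° = 15.94
Leg 3 (089°, 28.1 km): east 28.1 sin 89° = 28.10, north 28.1 cos 89° = 0.49
Net displacement: 19.61 east, 28.18 north. Direction back to start is (-19.61, -28.18): bearing = atan2(-19.61, -28.18) mod 360° = 214.84° ≈ 215°.

215°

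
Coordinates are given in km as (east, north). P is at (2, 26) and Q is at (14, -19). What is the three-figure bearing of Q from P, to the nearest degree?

165°

Δeast = 14 − 2 = 12.00; Δnorth = -19 − 26 = -45.00.
Bearing = atan2(Δeast, Δnorth) mod 360° = 165.07° ≈ 165°.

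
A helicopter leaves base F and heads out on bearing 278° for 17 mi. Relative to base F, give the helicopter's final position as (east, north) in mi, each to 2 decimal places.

(-16.83, 2.37)

Leg 1 (278°, 17 mi): east 17 sin 278° = -16.83, north 17 cos 278° = 2.37
Summing: -16.83 mi east, 2.37 mi north → (-16.83, 2.37).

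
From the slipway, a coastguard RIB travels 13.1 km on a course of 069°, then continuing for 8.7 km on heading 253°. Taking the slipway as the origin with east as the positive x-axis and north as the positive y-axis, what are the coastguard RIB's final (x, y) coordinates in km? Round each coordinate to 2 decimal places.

(3.91, 2.15)

Leg 1 (069°, 13.1 km): east 13.1 sin 69° = 12.23, north 13.1 cos 69° = 4.69
Leg 2 (253°, 8.7 km): east 8.7 sin 253° = -8.32, north 8.7 cos 253° = -2.54
Summing: 3.91 km east, 2.15 km north → (3.91, 2.15).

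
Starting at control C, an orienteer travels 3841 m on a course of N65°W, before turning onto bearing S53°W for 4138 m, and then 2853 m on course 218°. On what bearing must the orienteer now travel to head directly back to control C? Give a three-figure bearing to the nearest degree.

Leg 1 (N65°W, 3841 m): east 3841 sin 295° = -3481.13, north 3841 cos 295° = 1623.28
Leg 2 (S53°W, 4138 m): east 4138 sin 233° = -3304.75, north 4138 cos 233° = -2490.31
Leg 3 (218°, 2853 m): east 2853 sin 218° = -1756.48, north 2853 cos 218° = -2248.19
Net displacement: -8542.36 east, -3115.23 north. Direction back to start is (8542.36, 3115.23): bearing = atan2(8542.36, 3115.23) mod 360° = 69.96° ≈ 070°.

070°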